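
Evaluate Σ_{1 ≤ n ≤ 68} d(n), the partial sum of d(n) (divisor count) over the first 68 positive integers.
Σ_{n ≤ 68} d(n) = 300

Compute d(n) for each 1 ≤ n ≤ 68: d(1) = 1, d(2) = 2, d(3) = 2, d(4) = 3, d(5) = 2, d(6) = 4, d(7) = 2, d(8) = 4, d(9) = 3, d(10) = 4, d(11) = 2, d(12) = 6, d(13) = 2, d(14) = 4, d(15) = 4, d(16) = 5, d(17) = 2, d(18) = 6, d(19) = 2, d(20) = 6, d(21) = 4, d(22) = 4, d(23) = 2, d(24) = 8, d(25) = 3, d(26) = 4, d(27) = 4, d(28) = 6, d(29) = 2, d(30) = 8, d(31) = 2, d(32) = 6, d(33) = 4, d(34) = 4, d(35) = 4, d(36) = 9, d(37) = 2, d(38) = 4, d(39) = 4, d(40) = 8, d(41) = 2, d(42) = 8, d(43) = 2, d(44) = 6, d(45) = 6, d(46) = 4, d(47) = 2, d(48) = 10, d(49) = 3, d(50) = 6, d(51) = 4, d(52) = 6, d(53) = 2, d(54) = 8, d(55) = 4, d(56) = 8, d(57) = 4, d(58) = 4, d(59) = 2, d(60) = 12, d(61) = 2, d(62) = 4, d(63) = 6, d(64) = 7, d(65) = 4, d(66) = 8, d(67) = 2, d(68) = 6. Summing all 68 values: 300. (Dirichlet's divisor formula: Σ_{n ≤ x} d(n) = x ln(x) + (2γ − 1) x + O(√x). For x = 68, the asymptotic estimate is ≈ 297.43.)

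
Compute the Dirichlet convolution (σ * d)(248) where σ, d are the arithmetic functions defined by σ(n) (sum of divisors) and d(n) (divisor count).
(σ * d)(248) = 1428

Divisors of 248: [1, 2, 4, 8, 31, 62, 124, 248]. For each d | 248:
  d = 1: σ(1) · d(248/1) = 1 · 8 = 8
  d = 2: σ(2) · d(248/2) = 3 · 6 = 18
  d = 4: σ(4) · d(248/4) = 7 · 4 = 28
  d = 8: σ(8) · d(248/8) = 15 · 2 = 30
  d = 31: σ(31) · d(248/31) = 32 · 4 = 128
  d = 62: σ(62) · d(248/62) = 96 · 3 = 288
  d = 124: σ(124) · d(248/124) = 224 · 2 = 448
  d = 248: σ(248) · d(248/248) = 480 · 1 = 480
Summing: (σ * d)(248) = 8 + 18 + 28 + 30 + 128 + 288 + 448 + 480 = 1428.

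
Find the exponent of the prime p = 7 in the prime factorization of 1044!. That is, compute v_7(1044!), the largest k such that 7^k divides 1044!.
v_7(1044!) = 173

Legendre's formula: v_p(n!) = Σ_{k ≥ 1} ⌊n / p^k⌋. For p = 7, n = 1044, the terms are:
  ⌊1044/7^1⌋ = ⌊1044/7⌋ = 149
  ⌊1044/7^2⌋ = ⌊1044/49⌋ = 21
  ⌊1044/7^3⌋ = ⌊1044/343⌋ = 3
(the next term ⌊1044/7^4⌋ = 0, terminating the sum). Summing: v_7(1044!) = 149 + 21 + 3 = 173.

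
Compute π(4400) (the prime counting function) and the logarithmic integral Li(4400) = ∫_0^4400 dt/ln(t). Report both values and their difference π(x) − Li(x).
π(4400) = 599;  Li(4400) ≈ 613.31;  π(x) − Li(x) ≈ -14.31.

Direct count of primes ≤ 4400 gives π(4400) = 599. Numerical evaluation of the logarithmic integral gives Li(4400) ≈ 613.31. The difference π(x) − Li(x) ≈ -14.31 is typically negative for small/moderate x (Li(x) overestimates), though Littlewood's theorem shows this sign changes infinitely often.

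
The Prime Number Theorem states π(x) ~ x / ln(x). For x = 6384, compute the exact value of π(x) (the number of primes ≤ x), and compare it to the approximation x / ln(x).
π(6384) = 832;  x/ln(x) ≈ 728.64;  relative error ≈ 12.42%.

Directly count primes up to 6384: π(6384) = 832. The PNT approximation gives 6384/ln(6384) ≈ 6384/8.76155 ≈ 728.64. Relative error (π(x) − x/ln(x)) / π(x) ≈ 12.42%; the approximation is known to undercount slightly (Li(x) is a better estimate).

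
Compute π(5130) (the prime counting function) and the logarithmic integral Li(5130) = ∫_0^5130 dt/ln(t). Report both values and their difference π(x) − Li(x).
π(5130) = 685;  Li(5130) ≈ 699.52;  π(x) − Li(x) ≈ -14.52.

Direct count of primes ≤ 5130 gives π(5130) = 685. Numerical evaluation of the logarithmic integral gives Li(5130) ≈ 699.52. The difference π(x) − Li(x) ≈ -14.52 is typically negative for small/moderate x (Li(x) overestimates), though Littlewood's theorem shows this sign changes infinitely often.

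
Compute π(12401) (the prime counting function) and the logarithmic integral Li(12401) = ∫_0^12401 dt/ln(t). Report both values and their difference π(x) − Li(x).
π(12401) = 1480;  Li(12401) ≈ 1503.72;  π(x) − Li(x) ≈ -23.72.

Direct count of primes ≤ 12401 gives π(12401) = 1480. Numerical evaluation of the logarithmic integral gives Li(12401) ≈ 1503.72. The difference π(x) − Li(x) ≈ -23.72 is typically negative for small/moderate x (Li(x) overestimates), though Littlewood's theorem shows this sign changes infinitely often.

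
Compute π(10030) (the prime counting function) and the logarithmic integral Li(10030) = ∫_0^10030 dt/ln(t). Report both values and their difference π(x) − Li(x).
π(10030) = 1231;  Li(10030) ≈ 1249.39;  π(x) − Li(x) ≈ -18.39.

Direct count of primes ≤ 10030 gives π(10030) = 1231. Numerical evaluation of the logarithmic integral gives Li(10030) ≈ 1249.39. The difference π(x) − Li(x) ≈ -18.39 is typically negative for small/moderate x (Li(x) overestimates), though Littlewood's theorem shows this sign changes infinitely often.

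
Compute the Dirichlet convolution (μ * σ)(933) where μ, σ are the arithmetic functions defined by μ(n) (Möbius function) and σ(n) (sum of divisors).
(μ * σ)(933) = 933

Divisors of 933: [1, 3, 311, 933]. For each d | 933:
  d = 1: μ(1) · σ(933/1) = 1 · 1248 = 1248
  d = 3: μ(3) · σ(933/3) = -1 · 312 = -312
  d = 311: μ(311) · σ(933/311) = -1 · 4 = -4
  d = 933: μ(933) · σ(933/933) = 1 · 1 = 1
Summing: (μ * σ)(933) = 1248 + -312 + -4 + 1 = 933.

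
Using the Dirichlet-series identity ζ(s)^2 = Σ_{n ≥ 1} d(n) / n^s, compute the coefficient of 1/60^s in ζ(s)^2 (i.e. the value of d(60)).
d(60) = 12

ζ(s)^2 = (Σ 1/m^s)(Σ 1/k^s). The coefficient of 1/n^s in the product is the number of ordered pairs (m, k) with mk = n, which equals d(n). For n = 60, divisors are [1, 2, 3, 4, 5, 6, 10, 12, 15, 20, 30, 60], so d(60) = 12.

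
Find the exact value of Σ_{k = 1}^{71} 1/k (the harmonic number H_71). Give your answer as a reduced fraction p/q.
H_71 = 3028810706851429109067025637383/624893729741902836283505236800

Direct summation: H_71 = 1 + 1/2 + ... + 1/71. The least common denominator is lcm(1, ..., 71) = 5624043567677125526551547131200; over this denominator the numerator is 5624043567677125526551547131200 + 2812021783838562763275773565600 + 1874681189225708508850515710400 + 1406010891919281381637886782800 + 1124808713535425105310309426240 + 937340594612854254425257855200 + 803434795382446503793078161600 + 703005445959640690818943391400 + 624893729741902836283505236800 + 562404356767712552655154713120 + 511276687970647775141049739200 + 468670297306427127212628927600 + 432618735975163502042426702400 + 401717397691223251896539080800 + 374936237845141701770103142080 + 351502722979820345409471695700 + 330826092216301501561855713600 + 312446864870951418141752618400 + 296002293035638185607976164800 + 281202178383856276327577356560 + 267811598460815501264359387200 + 255638343985323887570524869600 + 244523633377266327241371614400 + 234335148653213563606314463800 + 224961742707085021062061885248 + 216309367987581751021213351200 + 208297909913967612094501745600 + 200858698845611625948269540400 + 193932536816452604363846452800 + 187468118922570850885051571040 + 181420760247649210533920875200 + 175751361489910172704735847850 + 170425562656882591713683246400 + 165413046108150750780927856800 + 160686959076489300758615632320 + 156223432435475709070876309200 + 152001177504787176393285057600 + 148001146517819092803988082400 + 144206245325054500680808900800 + 140601089191928138163788678280 + 137171794333588427476867003200 + 133905799230407750632179693600 + 130791710876212221547710398400 + 127819171992661943785262434800 + 124978745948380567256701047360 + 122261816688633163620685807200 + 119660501439938840990458449600 + 117167574326606781803157231900 + 114776399340349500541868308800 + 112480871353542510531030942624 + 110275364072100500520618571200 + 108154683993790875510606675600 + 106114029578813689180217870400 + 104148954956983806047250872800 + 102255337594129555028209947840 + 100429349422805812974134770200 + 98667431011879395202658721600 + 96966268408226302181923226400 + 95322772333510602144941476800 + 93734059461285425442525785520 + 92197435535690582402484379200 + 90710380123824605266960437600 + 89270532820271833754786462400 + 87875680744955086352367923925 + 86523747195032700408485340480 + 85212781328441295856841623200 + 83940948771300380993306673600 + 82706523054075375390463928400 + 81507877792422109080457204800 + 80343479538244650379307816160 + 79211881234889091923261227200 = 27259296361662861981603230736447, so H_71 = 27259296361662861981603230736447/5624043567677125526551547131200; reducing by gcd(27259296361662861981603230736447, 5624043567677125526551547131200) = 9 gives 3028810706851429109067025637383/624893729741902836283505236800 ≈ 4.84692. (The PNT-adjacent estimate ln(71) + γ ≈ 4.83990 matches within O(1/n).)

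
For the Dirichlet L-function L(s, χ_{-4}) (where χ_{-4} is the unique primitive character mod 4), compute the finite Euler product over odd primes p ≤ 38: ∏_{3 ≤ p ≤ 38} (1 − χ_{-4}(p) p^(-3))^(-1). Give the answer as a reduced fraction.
∏ = 23039676015771696171729025/23777920687809392849977344

The odd primes p ≤ 38 are [3, 5, 7, 11, 13, 17, 19, 23, 29, 31, 37]. For each, χ(p) = 1 if p ≡ 1 mod 4, χ(p) = −1 if p ≡ 3 mod 4. Taking (1 − χ(p)/p^3)^(-1) = p^3/(p^3 − χ(p)): (1 − (-1)/3^3)^(-1) · (1 − (1)/5^3)^(-1) · (1 − (-1)/7^3)^(-1) · (1 − (-1)/11^3)^(-1) · (1 − (1)/13^3)^(-1) · (1 − (1)/17^3)^(-1) · (1 − (-1)/19^3)^(-1) · (1 − (-1)/23^3)^(-1) · (1 − (1)/29^3)^(-1) · (1 − (-1)/31^3)^(-1) · (1 − (1)/37^3)^(-1) = 23039676015771696171729025/23777920687809392849977344.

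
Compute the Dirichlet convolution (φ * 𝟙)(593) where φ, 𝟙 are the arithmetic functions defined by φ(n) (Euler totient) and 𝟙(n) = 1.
(φ * 𝟙)(593) = 593

Divisors of 593: [1, 593]. For each d | 593:
  d = 1: φ(1) · 𝟙(593/1) = 1 · 1 = 1
  d = 593: φ(593) · 𝟙(593/593) = 592 · 1 = 592
Summing: (φ * 𝟙)(593) = 1 + 592 = 593.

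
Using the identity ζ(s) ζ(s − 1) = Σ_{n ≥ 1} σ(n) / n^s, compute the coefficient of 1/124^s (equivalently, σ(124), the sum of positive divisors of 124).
σ(124) = 224

In the product (Σ m^0/m^s)(Σ k / k^s) = Σ (Σ_{d | n} d) / n^s, the coefficient of 1/n^s is σ(n) = Σ_{d | n} d. For n = 124, divisors are [1, 2, 4, 31, 62, 124]; summing: σ(124) = 224.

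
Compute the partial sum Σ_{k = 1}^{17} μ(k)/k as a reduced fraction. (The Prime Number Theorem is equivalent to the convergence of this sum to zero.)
Σ μ(k)/k = 163/85085

Values of μ(k) for 1 ≤ k ≤ 17: μ(1) = 1, μ(2) = -1, μ(3) = -1, μ(5) = -1, μ(6) = 1, μ(7) = -1, μ(10) = 1, μ(11) = -1, μ(13) = -1, μ(14) = 1, μ(15) = 1, μ(17) = -1, with μ = 0 on non-squarefree integers. Summing μ(k)/k for k where μ(k) ≠ 0 gives 163/85085 ≈ 0.0019. (PNT ⟺ this sum → 0 as n → ∞.)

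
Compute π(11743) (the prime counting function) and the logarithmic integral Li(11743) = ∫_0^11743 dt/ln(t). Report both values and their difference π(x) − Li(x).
π(11743) = 1409;  Li(11743) ≈ 1433.71;  π(x) − Li(x) ≈ -24.71.

Direct count of primes ≤ 11743 gives π(11743) = 1409. Numerical evaluation of the logarithmic integral gives Li(11743) ≈ 1433.71. The difference π(x) − Li(x) ≈ -24.71 is typically negative for small/moderate x (Li(x) overestimates), though Littlewood's theorem shows this sign changes infinitely often.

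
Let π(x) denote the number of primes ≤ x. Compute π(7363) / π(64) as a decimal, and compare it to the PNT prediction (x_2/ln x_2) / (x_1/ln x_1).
π(7363)/π(64) = 937/18 ≈ 52.0556;  PNT prediction ≈ 53.7348.

π(64) = 18 and π(7363) = 937, so π(7363)/π(64) ≈ 52.0556. The PNT-predicted ratio is (7363/ln(7363)) / (64/ln(64)) ≈ 53.7348. The two agree to within a few percent, as expected.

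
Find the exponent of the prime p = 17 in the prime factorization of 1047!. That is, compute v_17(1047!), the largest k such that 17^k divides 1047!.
v_17(1047!) = 64

Legendre's formula: v_p(n!) = Σ_{k ≥ 1} ⌊n / p^k⌋. For p = 17, n = 1047, the terms are:
  ⌊1047/17^1⌋ = ⌊1047/17⌋ = 61
  ⌊1047/17^2⌋ = ⌊1047/289⌋ = 3
(the next term ⌊1047/17^3⌋ = 0, terminating the sum). Summing: v_17(1047!) = 61 + 3 = 64.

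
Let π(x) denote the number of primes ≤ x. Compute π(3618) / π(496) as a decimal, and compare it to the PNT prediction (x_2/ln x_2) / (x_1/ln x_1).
π(3618)/π(496) = 506/94 ≈ 5.3830;  PNT prediction ≈ 5.5254.

π(496) = 94 and π(3618) = 506, so π(3618)/π(496) ≈ 5.3830. The PNT-predicted ratio is (3618/ln(3618)) / (496/ln(496)) ≈ 5.5254. The two agree to within a few percent, as expected.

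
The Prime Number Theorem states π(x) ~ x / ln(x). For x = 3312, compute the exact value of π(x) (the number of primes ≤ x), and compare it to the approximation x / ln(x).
π(3312) = 465;  x/ln(x) ≈ 408.62;  relative error ≈ 12.12%.

Directly count primes up to 3312: π(3312) = 465. The PNT approximation gives 3312/ln(3312) ≈ 3312/8.10531 ≈ 408.62. Relative error (π(x) − x/ln(x)) / π(x) ≈ 12.12%; the approximation is known to undercount slightly (Li(x) is a better estimate).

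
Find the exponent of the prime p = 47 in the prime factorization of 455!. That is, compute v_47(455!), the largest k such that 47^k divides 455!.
v_47(455!) = 9

Legendre's formula: v_p(n!) = Σ_{k ≥ 1} ⌊n / p^k⌋. For p = 47, n = 455, the terms are:
  ⌊455/47^1⌋ = ⌊455/47⌋ = 9
(the next term ⌊455/47^2⌋ = 0, terminating the sum). Summing: v_47(455!) = 9 = 9.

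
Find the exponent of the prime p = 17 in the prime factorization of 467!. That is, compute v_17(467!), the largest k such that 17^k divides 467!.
v_17(467!) = 28

Legendre's formula: v_p(n!) = Σ_{k ≥ 1} ⌊n / p^k⌋. For p = 17, n = 467, the terms are:
  ⌊467/17^1⌋ = ⌊467/17⌋ = 27
  ⌊467/17^2⌋ = ⌊467/289⌋ = 1
(the next term ⌊467/17^3⌋ = 0, terminating the sum). Summing: v_17(467!) = 27 + 1 = 28.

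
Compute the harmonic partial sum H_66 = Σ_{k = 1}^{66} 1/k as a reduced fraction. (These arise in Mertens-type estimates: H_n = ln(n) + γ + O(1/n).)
H_66 = 209060999005535159677640233/43787662374178602500420800

Direct summation: H_66 = 1 + 1/2 + ... + 1/66. The least common denominator is lcm(1, ..., 66) = 1182266884102822267511361600; over this denominator the numerator is 1182266884102822267511361600 + 591133442051411133755680800 + 394088961367607422503787200 + 295566721025705566877840400 + 236453376820564453502272320 + 197044480683803711251893600 + 168895269157546038215908800 + 147783360512852783438920200 + 131362987122535807501262400 + 118226688410282226751136160 + 107478807645711115228305600 + 98522240341901855625946800 + 90943606469447866731643200 + 84447634578773019107954400 + 78817792273521484500757440 + 73891680256426391719460100 + 69545110829577780441844800 + 65681493561267903750631200 + 62224572847516961447966400 + 59113344205141113375568080 + 56298423052515346071969600 + 53739403822855557614152800 + 51402908004470533370059200 + 49261120170950927812973400 + 47290675364112890700454464 + 45471803234723933365821600 + 43787662374178602500420800 + 42223817289386509553977200 + 40767823589752491983150400 + 39408896136760742250378720 + 38137641422671686048753600 + 36945840128213195859730050 + 35826269215237038409435200 + 34772555414788890220922400 + 33779053831509207643181760 + 32840746780633951875315600 + 31953159029806007230036800 + 31112286423758480723983200 + 30314535489815955577214400 + 29556672102570556687784040 + 28835777661044445549057600 + 28149211526257673035984800 + 27494578700065634128171200 + 26869701911427778807076400 + 26272597424507161500252480 + 25701454002235266685029600 + 25154614555379197181092800 + 24630560085475463906486700 + 24127895593935148316558400 + 23645337682056445350227232 + 23181703609859260147281600 + 22735901617361966682910800 + 22306922341562684292667200 + 21893831187089301250210400 + 21495761529142223045661120 + 21111908644693254776988600 + 20741524282505653815988800 + 20383911794876245991575200 + 20038421764454614703582400 + 19704448068380371125189360 + 19381424329554463401825600 + 19068820711335843024376800 + 18766141017505115357323200 + 18472920064106597929865025 + 18188721293889573346328640 + 17913134607618519204717600 = 5644646973149449311296286291, so H_66 = 5644646973149449311296286291/1182266884102822267511361600; reducing by gcd(5644646973149449311296286291, 1182266884102822267511361600) = 27 gives 209060999005535159677640233/43787662374178602500420800 ≈ 4.77443. (The PNT-adjacent estimate ln(66) + γ ≈ 4.76687 matches within O(1/n).)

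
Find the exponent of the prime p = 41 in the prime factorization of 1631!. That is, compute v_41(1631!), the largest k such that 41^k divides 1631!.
v_41(1631!) = 39

Legendre's formula: v_p(n!) = Σ_{k ≥ 1} ⌊n / p^k⌋. For p = 41, n = 1631, the terms are:
  ⌊1631/41^1⌋ = ⌊1631/41⌋ = 39
(the next term ⌊1631/41^2⌋ = 0, terminating the sum). Summing: v_41(1631!) = 39 = 39.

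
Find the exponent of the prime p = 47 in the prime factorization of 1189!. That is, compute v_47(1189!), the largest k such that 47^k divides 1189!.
v_47(1189!) = 25

Legendre's formula: v_p(n!) = Σ_{k ≥ 1} ⌊n / p^k⌋. For p = 47, n = 1189, the terms are:
  ⌊1189/47^1⌋ = ⌊1189/47⌋ = 25
(the next term ⌊1189/47^2⌋ = 0, terminating the sum). Summing: v_47(1189!) = 25 = 25.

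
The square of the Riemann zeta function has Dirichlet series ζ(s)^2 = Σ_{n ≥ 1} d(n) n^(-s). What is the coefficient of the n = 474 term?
d(474) = 8

ζ(s)^2 = (Σ 1/m^s)(Σ 1/k^s). The coefficient of 1/n^s in the product is the number of ordered pairs (m, k) with mk = n, which equals d(n). For n = 474, divisors are [1, 2, 3, 6, 79, 158, 237, 474], so d(474) = 8.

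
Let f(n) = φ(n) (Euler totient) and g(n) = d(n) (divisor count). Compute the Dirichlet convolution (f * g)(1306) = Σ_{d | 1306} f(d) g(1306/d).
(φ * d)(1306) = 1962

Divisors of 1306: [1, 2, 653, 1306]. For each d | 1306:
  d = 1: φ(1) · d(1306/1) = 1 · 4 = 4
  d = 2: φ(2) · d(1306/2) = 1 · 2 = 2
  d = 653: φ(653) · d(1306/653) = 652 · 2 = 1304
  d = 1306: φ(1306) · d(1306/1306) = 652 · 1 = 652
Summing: (φ * d)(1306) = 4 + 2 + 1304 + 652 = 1962.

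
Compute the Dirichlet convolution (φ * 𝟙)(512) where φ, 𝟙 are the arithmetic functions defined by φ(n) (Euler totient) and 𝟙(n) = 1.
(φ * 𝟙)(512) = 512

Divisors of 512: [1, 2, 4, 8, 16, 32, 64, 128, 256, 512]. For each d | 512:
  d = 1: φ(1) · 𝟙(512/1) = 1 · 1 = 1
  d = 2: φ(2) · 𝟙(512/2) = 1 · 1 = 1
  d = 4: φ(4) · 𝟙(512/4) = 2 · 1 = 2
  d = 8: φ(8) · 𝟙(512/8) = 4 · 1 = 4
  d = 16: φ(16) · 𝟙(512/16) = 8 · 1 = 8
  d = 32: φ(32) · 𝟙(512/32) = 16 · 1 = 16
  d = 64: φ(64) · 𝟙(512/64) = 32 · 1 = 32
  d = 128: φ(128) · 𝟙(512/128) = 64 · 1 = 64
  d = 256: φ(256) · 𝟙(512/256) = 128 · 1 = 128
  d = 512: φ(512) · 𝟙(512/512) = 256 · 1 = 256
Summing: (φ * 𝟙)(512) = 1 + 1 + 2 + 4 + 8 + 16 + 32 + 64 + 128 + 256 = 512.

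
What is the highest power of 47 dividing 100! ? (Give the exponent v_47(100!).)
v_47(100!) = 2

Legendre's formula: v_p(n!) = Σ_{k ≥ 1} ⌊n / p^k⌋. For p = 47, n = 100, the terms are:
  ⌊100/47^1⌋ = ⌊100/47⌋ = 2
(the next term ⌊100/47^2⌋ = 0, terminating the sum). Summing: v_47(100!) = 2 = 2.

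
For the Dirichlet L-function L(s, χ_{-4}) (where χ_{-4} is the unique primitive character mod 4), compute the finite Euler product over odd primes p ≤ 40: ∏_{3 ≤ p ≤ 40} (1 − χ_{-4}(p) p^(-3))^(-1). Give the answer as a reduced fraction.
∏ = 23039676015771696171729025/23777920687809392849977344

The odd primes p ≤ 40 are [3, 5, 7, 11, 13, 17, 19, 23, 29, 31, 37]. For each, χ(p) = 1 if p ≡ 1 mod 4, χ(p) = −1 if p ≡ 3 mod 4. Taking (1 − χ(p)/p^3)^(-1) = p^3/(p^3 − χ(p)): (1 − (-1)/3^3)^(-1) · (1 − (1)/5^3)^(-1) · (1 − (-1)/7^3)^(-1) · (1 − (-1)/11^3)^(-1) · (1 − (1)/13^3)^(-1) · (1 − (1)/17^3)^(-1) · (1 − (-1)/19^3)^(-1) · (1 − (-1)/23^3)^(-1) · (1 − (1)/29^3)^(-1) · (1 − (-1)/31^3)^(-1) · (1 − (1)/37^3)^(-1) = 23039676015771696171729025/23777920687809392849977344.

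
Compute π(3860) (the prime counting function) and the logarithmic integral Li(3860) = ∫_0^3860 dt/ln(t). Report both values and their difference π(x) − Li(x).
π(3860) = 535;  Li(3860) ≈ 548.45;  π(x) − Li(x) ≈ -13.45.

Direct count of primes ≤ 3860 gives π(3860) = 535. Numerical evaluation of the logarithmic integral gives Li(3860) ≈ 548.45. The difference π(x) − Li(x) ≈ -13.45 is typically negative for small/moderate x (Li(x) overestimates), though Littlewood's theorem shows this sign changes infinitely often.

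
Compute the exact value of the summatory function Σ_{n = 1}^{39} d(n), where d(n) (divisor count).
Σ_{n ≤ 39} d(n) = 150

Compute d(n) for each 1 ≤ n ≤ 39: d(1) = 1, d(2) = 2, d(3) = 2, d(4) = 3, d(5) = 2, d(6) = 4, d(7) = 2, d(8) = 4, d(9) = 3, d(10) = 4, d(11) = 2, d(12) = 6, d(13) = 2, d(14) = 4, d(15) = 4, d(16) = 5, d(17) = 2, d(18) = 6, d(19) = 2, d(20) = 6, d(21) = 4, d(22) = 4, d(23) = 2, d(24) = 8, d(25) = 3, d(26) = 4, d(27) = 4, d(28) = 6, d(29) = 2, d(30) = 8, d(31) = 2, d(32) = 6, d(33) = 4, d(34) = 4, d(35) = 4, d(36) = 9, d(37) = 2, d(38) = 4, d(39) = 4. Summing all 39 values: 150. (Dirichlet's divisor formula: Σ_{n ≤ x} d(n) = x ln(x) + (2γ − 1) x + O(√x). For x = 39, the asymptotic estimate is ≈ 148.90.)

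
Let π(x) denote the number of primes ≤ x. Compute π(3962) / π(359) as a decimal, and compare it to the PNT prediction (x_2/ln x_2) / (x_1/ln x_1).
π(3962)/π(359) = 548/72 ≈ 7.6111;  PNT prediction ≈ 7.8375.

π(359) = 72 and π(3962) = 548, so π(3962)/π(359) ≈ 7.6111. The PNT-predicted ratio is (3962/ln(3962)) / (359/ln(359)) ≈ 7.8375. The two agree to within a few percent, as expected.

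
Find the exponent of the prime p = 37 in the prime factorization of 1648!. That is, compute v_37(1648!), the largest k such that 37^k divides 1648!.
v_37(1648!) = 45

Legendre's formula: v_p(n!) = Σ_{k ≥ 1} ⌊n / p^k⌋. For p = 37, n = 1648, the terms are:
  ⌊1648/37^1⌋ = ⌊1648/37⌋ = 44
  ⌊1648/37^2⌋ = ⌊1648/1369⌋ = 1
(the next term ⌊1648/37^3⌋ = 0, terminating the sum). Summing: v_37(1648!) = 44 + 1 = 45.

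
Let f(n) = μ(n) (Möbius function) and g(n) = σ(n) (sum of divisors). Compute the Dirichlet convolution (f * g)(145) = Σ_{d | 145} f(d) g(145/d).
(μ * σ)(145) = 145

Divisors of 145: [1, 5, 29, 145]. For each d | 145:
  d = 1: μ(1) · σ(145/1) = 1 · 180 = 180
  d = 5: μ(5) · σ(145/5) = -1 · 30 = -30
  d = 29: μ(29) · σ(145/29) = -1 · 6 = -6
  d = 145: μ(145) · σ(145/145) = 1 · 1 = 1
Summing: (μ * σ)(145) = 180 + -30 + -6 + 1 = 145.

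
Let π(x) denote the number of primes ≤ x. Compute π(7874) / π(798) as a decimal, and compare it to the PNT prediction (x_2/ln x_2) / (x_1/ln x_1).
π(7874)/π(798) = 994/139 ≈ 7.1511;  PNT prediction ≈ 7.3494.

π(798) = 139 and π(7874) = 994, so π(7874)/π(798) ≈ 7.1511. The PNT-predicted ratio is (7874/ln(7874)) / (798/ln(798)) ≈ 7.3494. The two agree to within a few percent, as expected.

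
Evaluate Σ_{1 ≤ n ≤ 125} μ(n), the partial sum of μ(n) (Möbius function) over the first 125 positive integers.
Σ_{n ≤ 125} μ(n) = -1

Compute μ(n) for each 1 ≤ n ≤ 125: μ(1) = 1, μ(2) = -1, μ(3) = -1, μ(4) = 0, μ(5) = -1, μ(6) = 1, μ(7) = -1, μ(8) = 0, μ(9) = 0, μ(10) = 1, μ(11) = -1, μ(12) = 0, μ(13) = -1, μ(14) = 1, μ(15) = 1, μ(16) = 0, μ(17) = -1, μ(18) = 0, μ(19) = -1, μ(20) = 0, μ(21) = 1, μ(22) = 1, μ(23) = -1, μ(24) = 0, μ(25) = 0, μ(26) = 1, μ(27) = 0, μ(28) = 0, μ(29) = -1, μ(30) = -1, μ(31) = -1, μ(32) = 0, μ(33) = 1, μ(34) = 1, μ(35) = 1, μ(36) = 0, μ(37) = -1, μ(38) = 1, μ(39) = 1, μ(40) = 0, μ(41) = -1, μ(42) = -1, μ(43) = -1, μ(44) = 0, μ(45) = 0, μ(46) = 1, μ(47) = -1, μ(48) = 0, μ(49) = 0, μ(50) = 0, μ(51) = 1, μ(52) = 0, μ(53) = -1, μ(54) = 0, μ(55) = 1, μ(56) = 0, μ(57) = 1, μ(58) = 1, μ(59) = -1, μ(60) = 0, μ(61) = -1, μ(62) = 1, μ(63) = 0, μ(64) = 0, μ(65) = 1, μ(66) = -1, μ(67) = -1, μ(68) = 0, μ(69) = 1, μ(70) = -1, μ(71) = -1, μ(72) = 0, μ(73) = -1, μ(74) = 1, μ(75) = 0, μ(76) = 0, μ(77) = 1, μ(78) = -1, μ(79) = -1, μ(80) = 0, μ(81) = 0, μ(82) = 1, μ(83) = -1, μ(84) = 0, μ(85) = 1, μ(86) = 1, μ(87) = 1, μ(88) = 0, μ(89) = -1, μ(90) = 0, μ(91) = 1, μ(92) = 0, μ(93) = 1, μ(94) = 1, μ(95) = 1, μ(96) = 0, μ(97) = -1, μ(98) = 0, μ(99) = 0, μ(100) = 0, μ(101) = -1, μ(102) = -1, μ(103) = -1, μ(104) = 0, μ(105) = -1, μ(106) = 1, μ(107) = -1, μ(108) = 0, μ(109) = -1, μ(110) = -1, μ(111) = 1, μ(112) = 0, μ(113) = -1, μ(114) = -1, μ(115) = 1, μ(116) = 0, μ(117) = 0, μ(118) = 1, μ(119) = 1, μ(120) = 0, μ(121) = 0, μ(122) = 1, μ(123) = 1, μ(124) = 0, μ(125) = 0. Summing all 125 values: -1. (Mertens function M(x) = Σ_{n ≤ x} μ(n); on average M(x) should be small (PNT ⟺ M(x) = o(x)).)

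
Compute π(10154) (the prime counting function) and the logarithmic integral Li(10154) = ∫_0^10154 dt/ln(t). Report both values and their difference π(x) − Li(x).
π(10154) = 1246;  Li(10154) ≈ 1262.84;  π(x) − Li(x) ≈ -16.84.

Direct count of primes ≤ 10154 gives π(10154) = 1246. Numerical evaluation of the logarithmic integral gives Li(10154) ≈ 1262.84. The difference π(x) − Li(x) ≈ -16.84 is typically negative for small/moderate x (Li(x) overestimates), though Littlewood's theorem shows this sign changes infinitely often.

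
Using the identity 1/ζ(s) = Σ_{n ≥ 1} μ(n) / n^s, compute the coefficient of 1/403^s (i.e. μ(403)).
μ(403) = 1

Factor n = 403 = 13 · 31. μ(n) = 0 if any exponent ≥ 2 (not squarefree); otherwise μ(n) = (−1)^{ω(n)} where ω(n) is the number of distinct prime factors. Applying: μ(403) = 1.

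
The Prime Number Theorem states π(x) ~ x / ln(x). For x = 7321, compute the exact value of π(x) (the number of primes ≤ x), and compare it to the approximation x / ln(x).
π(7321) = 933;  x/ln(x) ≈ 822.72;  relative error ≈ 11.82%.

Directly count primes up to 7321: π(7321) = 933. The PNT approximation gives 7321/ln(7321) ≈ 7321/8.89850 ≈ 822.72. Relative error (π(x) − x/ln(x)) / π(x) ≈ 11.82%; the approximation is known to undercount slightly (Li(x) is a better estimate).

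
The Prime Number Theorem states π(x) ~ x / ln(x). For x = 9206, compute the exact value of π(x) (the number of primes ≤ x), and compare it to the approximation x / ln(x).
π(9206) = 1141;  x/ln(x) ≈ 1008.59;  relative error ≈ 11.60%.

Directly count primes up to 9206: π(9206) = 1141. The PNT approximation gives 9206/ln(9206) ≈ 9206/9.12761 ≈ 1008.59. Relative error (π(x) − x/ln(x)) / π(x) ≈ 11.60%; the approximation is known to undercount slightly (Li(x) is a better estimate).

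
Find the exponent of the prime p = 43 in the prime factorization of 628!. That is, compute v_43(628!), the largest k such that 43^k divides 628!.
v_43(628!) = 14

Legendre's formula: v_p(n!) = Σ_{k ≥ 1} ⌊n / p^k⌋. For p = 43, n = 628, the terms are:
  ⌊628/43^1⌋ = ⌊628/43⌋ = 14
(the next term ⌊628/43^2⌋ = 0, terminating the sum). Summing: v_43(628!) = 14 = 14.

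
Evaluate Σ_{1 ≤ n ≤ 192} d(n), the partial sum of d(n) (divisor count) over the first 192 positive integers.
Σ_{n ≤ 192} d(n) = 1047

Compute d(n) for each 1 ≤ n ≤ 192: d(1) = 1, d(2) = 2, d(3) = 2, d(4) = 3, d(5) = 2, d(6) = 4, d(7) = 2, d(8) = 4, d(9) = 3, d(10) = 4, d(11) = 2, d(12) = 6, d(13) = 2, d(14) = 4, d(15) = 4, d(16) = 5, d(17) = 2, d(18) = 6, d(19) = 2, d(20) = 6, d(21) = 4, d(22) = 4, d(23) = 2, d(24) = 8, d(25) = 3, d(26) = 4, d(27) = 4, d(28) = 6, d(29) = 2, d(30) = 8, d(31) = 2, d(32) = 6, d(33) = 4, d(34) = 4, d(35) = 4, d(36) = 9, d(37) = 2, d(38) = 4, d(39) = 4, d(40) = 8, d(41) = 2, d(42) = 8, d(43) = 2, d(44) = 6, d(45) = 6, d(46) = 4, d(47) = 2, d(48) = 10, d(49) = 3, d(50) = 6, d(51) = 4, d(52) = 6, d(53) = 2, d(54) = 8, d(55) = 4, d(56) = 8, d(57) = 4, d(58) = 4, d(59) = 2, d(60) = 12, d(61) = 2, d(62) = 4, d(63) = 6, d(64) = 7, d(65) = 4, d(66) = 8, d(67) = 2, d(68) = 6, d(69) = 4, d(70) = 8, d(71) = 2, d(72) = 12, d(73) = 2, d(74) = 4, d(75) = 6, d(76) = 6, d(77) = 4, d(78) = 8, d(79) = 2, d(80) = 10, d(81) = 5, d(82) = 4, d(83) = 2, d(84) = 12, d(85) = 4, d(86) = 4, d(87) = 4, d(88) = 8, d(89) = 2, d(90) = 12, d(91) = 4, d(92) = 6, d(93) = 4, d(94) = 4, d(95) = 4, d(96) = 12, d(97) = 2, d(98) = 6, d(99) = 6, d(100) = 9, d(101) = 2, d(102) = 8, d(103) = 2, d(104) = 8, d(105) = 8, d(106) = 4, d(107) = 2, d(108) = 12, d(109) = 2, d(110) = 8, d(111) = 4, d(112) = 10, d(113) = 2, d(114) = 8, d(115) = 4, d(116) = 6, d(117) = 6, d(118) = 4, d(119) = 4, d(120) = 16, d(121) = 3, d(122) = 4, d(123) = 4, d(124) = 6, d(125) = 4, d(126) = 12, d(127) = 2, d(128) = 8, d(129) = 4, d(130) = 8, d(131) = 2, d(132) = 12, d(133) = 4, d(134) = 4, d(135) = 8, d(136) = 8, d(137) = 2, d(138) = 8, d(139) = 2, d(140) = 12, d(141) = 4, d(142) = 4, d(143) = 4, d(144) = 15, d(145) = 4, d(146) = 4, d(147) = 6, d(148) = 6, d(149) = 2, d(150) = 12, d(151) = 2, d(152) = 8, d(153) = 6, d(154) = 8, d(155) = 4, d(156) = 12, d(157) = 2, d(158) = 4, d(159) = 4, d(160) = 12, d(161) = 4, d(162) = 10, d(163) = 2, d(164) = 6, d(165) = 8, d(166) = 4, d(167) = 2, d(168) = 16, d(169) = 3, d(170) = 8, d(171) = 6, d(172) = 6, d(173) = 2, d(174) = 8, d(175) = 6, d(176) = 10, d(177) = 4, d(178) = 4, d(179) = 2, d(180) = 18, d(181) = 2, d(182) = 8, d(183) = 4, d(184) = 8, d(185) = 4, d(186) = 8, d(187) = 4, d(188) = 6, d(189) = 8, d(190) = 8, d(191) = 2, d(192) = 14. Summing all 192 values: 1047. (Dirichlet's divisor formula: Σ_{n ≤ x} d(n) = x ln(x) + (2γ − 1) x + O(√x). For x = 192, the asymptotic estimate is ≈ 1039.09.)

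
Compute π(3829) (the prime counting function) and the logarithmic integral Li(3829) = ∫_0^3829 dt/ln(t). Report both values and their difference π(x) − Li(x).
π(3829) = 531;  Li(3829) ≈ 544.69;  π(x) − Li(x) ≈ -13.69.

Direct count of primes ≤ 3829 gives π(3829) = 531. Numerical evaluation of the logarithmic integral gives Li(3829) ≈ 544.69. The difference π(x) − Li(x) ≈ -13.69 is typically negative for small/moderate x (Li(x) overestimates), though Littlewood's theorem shows this sign changes infinitely often.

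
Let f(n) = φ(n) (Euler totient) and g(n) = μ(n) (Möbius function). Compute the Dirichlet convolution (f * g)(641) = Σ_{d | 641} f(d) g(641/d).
(φ * μ)(641) = 639

Divisors of 641: [1, 641]. For each d | 641:
  d = 1: φ(1) · μ(641/1) = 1 · -1 = -1
  d = 641: φ(641) · μ(641/641) = 640 · 1 = 640
Summing: (φ * μ)(641) = -1 + 640 = 639.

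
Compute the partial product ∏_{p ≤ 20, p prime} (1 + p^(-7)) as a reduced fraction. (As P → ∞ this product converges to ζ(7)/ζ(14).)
∏ = 1068826090093603336253543016500022477644576/1060040977976779320486482915314295925421875

The primes p ≤ 20 are [2, 3, 5, 7, 11, 13, 17, 19]. For each, (1 + 1/p^7) = (p^7 + 1)/p^7. Multiplying these fractions over p ∈ [2, 3, 5, 7, 11, 13, 17, 19] gives 1068826090093603336253543016500022477644576/1060040977976779320486482915314295925421875. (In the limit P → ∞ this tends to ζ(7)/ζ(14).)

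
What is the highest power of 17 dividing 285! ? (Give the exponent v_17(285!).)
v_17(285!) = 16

Legendre's formula: v_p(n!) = Σ_{k ≥ 1} ⌊n / p^k⌋. For p = 17, n = 285, the terms are:
  ⌊285/17^1⌋ = ⌊285/17⌋ = 16
(the next term ⌊285/17^2⌋ = 0, terminating the sum). Summing: v_17(285!) = 16 = 16.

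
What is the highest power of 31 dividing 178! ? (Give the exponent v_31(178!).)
v_31(178!) = 5

Legendre's formula: v_p(n!) = Σ_{k ≥ 1} ⌊n / p^k⌋. For p = 31, n = 178, the terms are:
  ⌊178/31^1⌋ = ⌊178/31⌋ = 5
(the next term ⌊178/31^2⌋ = 0, terminating the sum). Summing: v_31(178!) = 5 = 5.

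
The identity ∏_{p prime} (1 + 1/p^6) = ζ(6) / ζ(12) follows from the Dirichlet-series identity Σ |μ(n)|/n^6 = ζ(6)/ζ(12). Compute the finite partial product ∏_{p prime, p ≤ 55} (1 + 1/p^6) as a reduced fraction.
∏ = 360549358903447598496102606972302575686854635195266223026920975630213276302501208168000000/354490140797970318435085924328566932610522860437094896232244152761372626351680260596056897

The primes p ≤ 55 are [2, 3, 5, 7, 11, 13, 17, 19, 23, 29, 31, 37, 41, 43, 47, 53]. For each, (1 + 1/p^6) = (p^6 + 1)/p^6. Multiplying these fractions over p ∈ [2, 3, 5, 7, 11, 13, 17, 19, 23, 29, 31, 37, 41, 43, 47, 53] gives 360549358903447598496102606972302575686854635195266223026920975630213276302501208168000000/354490140797970318435085924328566932610522860437094896232244152761372626351680260596056897. (In the limit P → ∞ this tends to ζ(6)/ζ(12).)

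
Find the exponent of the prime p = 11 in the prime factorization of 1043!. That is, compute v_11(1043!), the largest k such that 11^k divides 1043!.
v_11(1043!) = 102

Legendre's formula: v_p(n!) = Σ_{k ≥ 1} ⌊n / p^k⌋. For p = 11, n = 1043, the terms are:
  ⌊1043/11^1⌋ = ⌊1043/11⌋ = 94
  ⌊1043/11^2⌋ = ⌊1043/121⌋ = 8
(the next term ⌊1043/11^3⌋ = 0, terminating the sum). Summing: v_11(1043!) = 94 + 8 = 102.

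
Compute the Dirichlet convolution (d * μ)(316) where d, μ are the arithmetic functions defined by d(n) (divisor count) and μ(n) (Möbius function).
(d * μ)(316) = 1

Divisors of 316: [1, 2, 4, 79, 158, 316]. For each d | 316:
  d = 1: d(1) · μ(316/1) = 1 · 0 = 0
  d = 2: d(2) · μ(316/2) = 2 · 1 = 2
  d = 4: d(4) · μ(316/4) = 3 · -1 = -3
  d = 79: d(79) · μ(316/79) = 2 · 0 = 0
  d = 158: d(158) · μ(316/158) = 4 · -1 = -4
  d = 316: d(316) · μ(316/316) = 6 · 1 = 6
Summing: (d * μ)(316) = 0 + 2 + -3 + 0 + -4 + 6 = 1.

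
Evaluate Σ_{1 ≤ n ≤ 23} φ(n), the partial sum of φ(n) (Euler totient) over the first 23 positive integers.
Σ_{n ≤ 23} φ(n) = 172

Compute φ(n) for each 1 ≤ n ≤ 23: φ(1) = 1, φ(2) = 1, φ(3) = 2, φ(4) = 2, φ(5) = 4, φ(6) = 2, φ(7) = 6, φ(8) = 4, φ(9) = 6, φ(10) = 4, φ(11) = 10, φ(12) = 4, φ(13) = 12, φ(14) = 6, φ(15) = 8, φ(16) = 8, φ(17) = 16, φ(18) = 6, φ(19) = 18, φ(20) = 8, φ(21) = 12, φ(22) = 10, φ(23) = 22. Summing all 23 values: 172. (Average order: Σ_{n ≤ x} φ(n) ~ (3/π²) x². For x = 23, (3/π²)·23² ≈ 160.80.)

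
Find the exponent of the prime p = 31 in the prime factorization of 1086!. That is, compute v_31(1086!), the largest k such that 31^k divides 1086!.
v_31(1086!) = 36

Legendre's formula: v_p(n!) = Σ_{k ≥ 1} ⌊n / p^k⌋. For p = 31, n = 1086, the terms are:
  ⌊1086/31^1⌋ = ⌊1086/31⌋ = 35
  ⌊1086/31^2⌋ = ⌊1086/961⌋ = 1
(the next term ⌊1086/31^3⌋ = 0, terminating the sum). Summing: v_31(1086!) = 35 + 1 = 36.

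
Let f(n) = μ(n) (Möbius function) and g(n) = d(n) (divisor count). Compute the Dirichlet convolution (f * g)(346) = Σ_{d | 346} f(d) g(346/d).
(μ * d)(346) = 1

Divisors of 346: [1, 2, 173, 346]. For each d | 346:
  d = 1: μ(1) · d(346/1) = 1 · 4 = 4
  d = 2: μ(2) · d(346/2) = -1 · 2 = -2
  d = 173: μ(173) · d(346/173) = -1 · 2 = -2
  d = 346: μ(346) · d(346/346) = 1 · 1 = 1
Summing: (μ * d)(346) = 4 + -2 + -2 + 1 = 1.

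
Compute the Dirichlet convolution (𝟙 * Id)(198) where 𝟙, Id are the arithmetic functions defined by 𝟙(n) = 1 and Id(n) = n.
(𝟙 * Id)(198) = 468

Divisors of 198: [1, 2, 3, 6, 9, 11, 18, 22, 33, 66, 99, 198]. For each d | 198:
  d = 1: 𝟙(1) · Id(198/1) = 1 · 198 = 198
  d = 2: 𝟙(2) · Id(198/2) = 1 · 99 = 99
  d = 3: 𝟙(3) · Id(198/3) = 1 · 66 = 66
  d = 6: 𝟙(6) · Id(198/6) = 1 · 33 = 33
  d = 9: 𝟙(9) · Id(198/9) = 1 · 22 = 22
  d = 11: 𝟙(11) · Id(198/11) = 1 · 18 = 18
  d = 18: 𝟙(18) · Id(198/18) = 1 · 11 = 11
  d = 22: 𝟙(22) · Id(198/22) = 1 · 9 = 9
  d = 33: 𝟙(33) · Id(198/33) = 1 · 6 = 6
  d = 66: 𝟙(66) · Id(198/66) = 1 · 3 = 3
  d = 99: 𝟙(99) · Id(198/99) = 1 · 2 = 2
  d = 198: 𝟙(198) · Id(198/198) = 1 · 1 = 1
Summing: (𝟙 * Id)(198) = 198 + 99 + 66 + 33 + 22 + 18 + 11 + 9 + 6 + 3 + 2 + 1 = 468.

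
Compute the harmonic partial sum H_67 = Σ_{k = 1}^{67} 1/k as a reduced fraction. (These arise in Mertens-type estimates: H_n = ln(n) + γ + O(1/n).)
H_67 = 14050874595745034300902316411/2933773379069966367528193600

Direct summation: H_67 = 1 + 1/2 + ... + 1/67. The least common denominator is lcm(1, ..., 67) = 79211881234889091923261227200; over this denominator the numerator is 79211881234889091923261227200 + 39605940617444545961630613600 + 26403960411629697307753742400 + 19802970308722272980815306800 + 15842376246977818384652245440 + 13201980205814848653876871200 + 11315983033555584560465889600 + 9901485154361136490407653400 + 8801320137209899102584580800 + 7921188123488909192326122720 + 7201080112262644720296475200 + 6600990102907424326938435600 + 6093221633453007071020094400 + 5657991516777792280232944800 + 5280792082325939461550748480 + 4950742577180568245203826700 + 4659522425581711289603601600 + 4400660068604949551292290400 + 4169046380783636417013748800 + 3960594061744454596163061360 + 3771994344518528186821963200 + 3600540056131322360148237600 + 3443994836299525735793966400 + 3300495051453712163469217800 + 3168475249395563676930449088 + 3046610816726503535510047200 + 2933773379069966367528193600 + 2828995758388896140116472400 + 2731444180513416962871076800 + 2640396041162969730775374240 + 2555221975319002965266491200 + 2475371288590284122601913350 + 2400360037420881573432158400 + 2329761212790855644801800800 + 2263196606711116912093177920 + 2200330034302474775646145200 + 2140861654997002484412465600 + 2084523190391818208506874400 + 2031073877817669023673364800 + 1980297030872227298081530680 + 1931997103289977851786859200 + 1885997172259264093410981600 + 1842136772904397486587470400 + 1800270028065661180074118800 + 1760264027441979820516916160 + 1721997418149762867896983200 + 1685359175210406211133217600 + 1650247525726856081734608900 + 1616569004793654937209412800 + 1584237624697781838465224544 + 1553174141860570429867867200 + 1523305408363251767755023600 + 1494563796884699847608702400 + 1466886689534983183764096800 + 1440216022452528944059295040 + 1414497879194448070058236200 + 1389682126927878805671249600 + 1365722090256708481435538400 + 1342574258218459185140020800 + 1320198020581484865387687120 + 1298555430080149047922315200 + 1277610987659501482633245600 + 1257331448172842728940654400 + 1237685644295142061300956675 + 1218644326690601414204018880 + 1200180018710440786716079200 + 1182266884102822267511361600 = 379373614085115926124362543097, so H_67 = 379373614085115926124362543097/79211881234889091923261227200; reducing by gcd(379373614085115926124362543097, 79211881234889091923261227200) = 27 gives 14050874595745034300902316411/2933773379069966367528193600 ≈ 4.78935. (The PNT-adjacent estimate ln(67) + γ ≈ 4.78191 matches within O(1/n).)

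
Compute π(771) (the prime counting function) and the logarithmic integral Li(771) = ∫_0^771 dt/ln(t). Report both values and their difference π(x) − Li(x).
π(771) = 136;  Li(771) ≈ 143.85;  π(x) − Li(x) ≈ -7.85.

Direct count of primes ≤ 771 gives π(771) = 136. Numerical evaluation of the logarithmic integral gives Li(771) ≈ 143.85. The difference π(x) − Li(x) ≈ -7.85 is typically negative for small/moderate x (Li(x) overestimates), though Littlewood's theorem shows this sign changes infinitely often.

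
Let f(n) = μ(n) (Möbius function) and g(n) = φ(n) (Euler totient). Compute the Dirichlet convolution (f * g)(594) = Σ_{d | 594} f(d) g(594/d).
(μ * φ)(594) = 0

Divisors of 594: [1, 2, 3, 6, 9, 11, 18, 22, 27, 33, 54, 66, 99, 198, 297, 594]. For each d | 594:
  d = 1: μ(1) · φ(594/1) = 1 · 180 = 180
  d = 2: μ(2) · φ(594/2) = -1 · 180 = -180
  d = 3: μ(3) · φ(594/3) = -1 · 60 = -60
  d = 6: μ(6) · φ(594/6) = 1 · 60 = 60
  d = 9: μ(9) · φ(594/9) = 0 · 20 = 0
  d = 11: μ(11) · φ(594/11) = -1 · 18 = -18
  d = 18: μ(18) · φ(594/18) = 0 · 20 = 0
  d = 22: μ(22) · φ(594/22) = 1 · 18 = 18
  d = 27: μ(27) · φ(594/27) = 0 · 10 = 0
  d = 33: μ(33) · φ(594/33) = 1 · 6 = 6
  d = 54: μ(54) · φ(594/54) = 0 · 10 = 0
  d = 66: μ(66) · φ(594/66) = -1 · 6 = -6
  d = 99: μ(99) · φ(594/99) = 0 · 2 = 0
  d = 198: μ(198) · φ(594/198) = 0 · 2 = 0
  d = 297: μ(297) · φ(594/297) = 0 · 1 = 0
  d = 594: μ(594) · φ(594/594) = 0 · 1 = 0
Summing: (μ * φ)(594) = 180 + -180 + -60 + 60 + 0 + -18 + 0 + 18 + 0 + 6 + 0 + -6 + 0 + 0 + 0 + 0 = 0.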